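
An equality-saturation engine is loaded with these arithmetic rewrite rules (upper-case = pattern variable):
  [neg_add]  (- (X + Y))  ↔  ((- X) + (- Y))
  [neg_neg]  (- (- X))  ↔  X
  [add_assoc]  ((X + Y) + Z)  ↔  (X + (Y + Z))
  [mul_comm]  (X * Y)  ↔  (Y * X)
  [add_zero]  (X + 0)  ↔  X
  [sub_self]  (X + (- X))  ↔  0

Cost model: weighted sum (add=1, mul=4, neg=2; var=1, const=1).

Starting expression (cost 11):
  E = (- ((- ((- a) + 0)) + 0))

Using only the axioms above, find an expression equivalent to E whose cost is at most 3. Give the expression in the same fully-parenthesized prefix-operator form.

(- a)   [cost 3]

(1) ((- a) + 0)  =[add_zero →]=  (- a)    ⊢ (- ((- (- a)) + 0))
(2) (- (- a))  =[neg_neg →]=  a    ⊢ (- (a + 0))
(3) (a + 0)  =[add_zero →]=  a    ⊢ cost 3, within 3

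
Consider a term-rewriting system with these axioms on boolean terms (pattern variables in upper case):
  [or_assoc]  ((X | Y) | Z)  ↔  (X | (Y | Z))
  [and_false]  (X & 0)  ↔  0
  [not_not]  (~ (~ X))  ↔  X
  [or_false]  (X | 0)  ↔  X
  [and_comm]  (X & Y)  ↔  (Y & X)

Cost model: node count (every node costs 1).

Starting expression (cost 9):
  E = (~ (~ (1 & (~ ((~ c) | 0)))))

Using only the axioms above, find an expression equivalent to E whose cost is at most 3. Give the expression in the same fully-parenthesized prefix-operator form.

(1 & c)   [cost 3]

1. [or_false →] ((~ c) | 0)  →  (~ c);  E = (~ (~ (1 & (~ (~ c)))))
2. [not_not →] (~ (~ c))  →  c;  E = (~ (~ (1 & c)))
3. [not_not →] (~ (~ (1 & c)))  →  (1 & c);  cost 3 ≤ 3, done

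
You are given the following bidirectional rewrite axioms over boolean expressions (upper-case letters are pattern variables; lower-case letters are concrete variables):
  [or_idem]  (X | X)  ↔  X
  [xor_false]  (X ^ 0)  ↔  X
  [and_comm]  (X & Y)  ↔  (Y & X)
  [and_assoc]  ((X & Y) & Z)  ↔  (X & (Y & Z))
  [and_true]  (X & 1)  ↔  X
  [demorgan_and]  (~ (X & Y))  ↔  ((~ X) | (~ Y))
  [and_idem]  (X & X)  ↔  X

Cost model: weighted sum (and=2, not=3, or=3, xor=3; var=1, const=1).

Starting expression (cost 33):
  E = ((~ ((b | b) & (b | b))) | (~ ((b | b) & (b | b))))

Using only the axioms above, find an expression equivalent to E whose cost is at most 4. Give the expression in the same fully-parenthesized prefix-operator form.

(~ b)   [cost 4]

(1) ((~ ((b | b) & (b | b))) | (~ ((b | b) & (b | b))))  =[or_idem →]=  (~ ((b | b) & (b | b)))
(2) ((b | b) & (b | b))  =[and_idem →]=  (b | b)    ⊢ (~ (b | b))
(3) (b | b)  =[or_idem →]=  b    ⊢ cost 4, within 4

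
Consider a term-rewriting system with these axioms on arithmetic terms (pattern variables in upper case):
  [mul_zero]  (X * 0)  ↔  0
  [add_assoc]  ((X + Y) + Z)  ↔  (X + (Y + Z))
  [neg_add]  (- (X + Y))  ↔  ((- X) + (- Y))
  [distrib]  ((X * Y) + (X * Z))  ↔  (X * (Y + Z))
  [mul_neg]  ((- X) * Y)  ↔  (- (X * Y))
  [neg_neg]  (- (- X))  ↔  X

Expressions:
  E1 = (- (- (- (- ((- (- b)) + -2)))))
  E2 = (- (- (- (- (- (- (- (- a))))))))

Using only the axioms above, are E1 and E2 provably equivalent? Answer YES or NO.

All listed rules preserve value, hence provable equivalence implies equal values everywhere; look for a separating assignment.
a=0, b=0 gives E1 ↦ -2, E2 ↦ 0; values differ ⇒ not provably equivalent.

NO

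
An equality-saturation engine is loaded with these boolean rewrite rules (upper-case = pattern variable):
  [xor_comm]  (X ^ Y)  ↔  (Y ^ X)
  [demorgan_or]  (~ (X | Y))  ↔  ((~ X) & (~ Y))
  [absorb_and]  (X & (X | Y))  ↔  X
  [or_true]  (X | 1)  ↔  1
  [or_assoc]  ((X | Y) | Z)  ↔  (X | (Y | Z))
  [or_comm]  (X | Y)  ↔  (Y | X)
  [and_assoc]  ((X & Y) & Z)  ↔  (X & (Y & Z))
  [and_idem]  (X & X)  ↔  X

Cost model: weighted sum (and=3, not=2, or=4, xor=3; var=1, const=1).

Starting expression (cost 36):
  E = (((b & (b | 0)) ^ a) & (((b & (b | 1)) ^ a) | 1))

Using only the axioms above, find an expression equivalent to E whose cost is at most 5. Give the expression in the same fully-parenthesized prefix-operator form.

(b ^ a)   [cost 5]

step 1: absorb_and (→) rewrites (b & (b | 0)) into b, now ((b ^ a) & (((b & (b | 1)) ^ a) | 1))
step 2: absorb_and (→) rewrites (b & (b | 1)) into b, now ((b ^ a) & ((b ^ a) | 1))
step 3: absorb_and (→) rewrites ((b ^ a) & ((b ^ a) | 1)) into (b ^ a), reaching cost 5 (bound 5)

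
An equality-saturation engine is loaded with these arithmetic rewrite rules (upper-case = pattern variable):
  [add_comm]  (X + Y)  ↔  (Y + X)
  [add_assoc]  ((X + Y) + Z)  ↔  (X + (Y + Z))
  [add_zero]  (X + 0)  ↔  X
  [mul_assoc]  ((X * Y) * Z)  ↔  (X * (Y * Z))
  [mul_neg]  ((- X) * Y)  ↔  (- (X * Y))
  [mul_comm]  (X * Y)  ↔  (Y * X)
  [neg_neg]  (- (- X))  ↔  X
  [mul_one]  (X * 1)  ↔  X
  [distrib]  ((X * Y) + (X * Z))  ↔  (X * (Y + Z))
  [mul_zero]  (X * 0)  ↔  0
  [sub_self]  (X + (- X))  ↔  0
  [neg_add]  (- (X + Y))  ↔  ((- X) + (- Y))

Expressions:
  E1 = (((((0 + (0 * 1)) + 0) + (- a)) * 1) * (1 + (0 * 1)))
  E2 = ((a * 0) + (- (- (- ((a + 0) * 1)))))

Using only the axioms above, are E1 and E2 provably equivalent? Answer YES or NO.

YES

step 1: add_zero (→) rewrites ((0 + (0 * 1)) + 0) into (0 + (0 * 1)), now ((((0 + (0 * 1)) + (- a)) * 1) * (1 + (0 * 1)))
step 2: mul_one (→) rewrites (0 * 1) into 0, now ((((0 + (0 * 1)) + (- a)) * 1) * (1 + 0))
step 3: mul_one (→) rewrites (0 * 1) into 0, now ((((0 + 0) + (- a)) * 1) * (1 + 0))
step 4: add_zero (→) rewrites (1 + 0) into 1, now ((((0 + 0) + (- a)) * 1) * 1)
step 5: add_zero (→) rewrites (0 + 0) into 0, now (((0 + (- a)) * 1) * 1)
step 6: mul_one (→) rewrites (((0 + (- a)) * 1) * 1) into ((0 + (- a)) * 1)
step 7: mul_one (→) rewrites ((0 + (- a)) * 1) into (0 + (- a))
step 8: neg_neg (←) rewrites a into (- (- a)), now (0 + (- (- (- a))))
step 9: mul_one (←) rewrites a into (a * 1), now (0 + (- (- (- (a * 1)))))
step 10: mul_zero (←) rewrites 0 into (a * 0), now ((a * 0) + (- (- (- (a * 1)))))
step 11: add_zero (←) rewrites a into (a + 0), which is E2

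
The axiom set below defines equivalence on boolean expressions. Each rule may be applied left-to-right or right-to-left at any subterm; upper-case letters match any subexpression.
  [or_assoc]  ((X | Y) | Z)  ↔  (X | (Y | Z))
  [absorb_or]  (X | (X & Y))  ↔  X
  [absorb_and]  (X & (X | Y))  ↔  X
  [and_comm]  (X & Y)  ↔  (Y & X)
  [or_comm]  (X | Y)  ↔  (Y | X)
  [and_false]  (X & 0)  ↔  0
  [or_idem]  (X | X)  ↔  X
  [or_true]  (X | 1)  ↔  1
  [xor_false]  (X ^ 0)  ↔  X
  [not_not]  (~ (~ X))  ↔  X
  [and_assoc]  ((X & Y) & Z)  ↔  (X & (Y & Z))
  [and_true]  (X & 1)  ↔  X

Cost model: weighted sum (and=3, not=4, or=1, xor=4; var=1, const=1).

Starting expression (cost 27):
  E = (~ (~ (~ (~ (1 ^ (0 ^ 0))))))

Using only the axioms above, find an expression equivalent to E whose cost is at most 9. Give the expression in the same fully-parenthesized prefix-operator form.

(1) (~ (~ (1 ^ (0 ^ 0))))  =[not_not →]=  (1 ^ (0 ^ 0))    ⊢ (~ (~ (1 ^ (0 ^ 0))))
(2) (0 ^ 0)  =[xor_false →]=  0    ⊢ (~ (~ (1 ^ 0)))
(3) (1 ^ 0)  =[xor_false →]=  1    ⊢ cost 9, within 9

(~ (~ 1))   [cost 9]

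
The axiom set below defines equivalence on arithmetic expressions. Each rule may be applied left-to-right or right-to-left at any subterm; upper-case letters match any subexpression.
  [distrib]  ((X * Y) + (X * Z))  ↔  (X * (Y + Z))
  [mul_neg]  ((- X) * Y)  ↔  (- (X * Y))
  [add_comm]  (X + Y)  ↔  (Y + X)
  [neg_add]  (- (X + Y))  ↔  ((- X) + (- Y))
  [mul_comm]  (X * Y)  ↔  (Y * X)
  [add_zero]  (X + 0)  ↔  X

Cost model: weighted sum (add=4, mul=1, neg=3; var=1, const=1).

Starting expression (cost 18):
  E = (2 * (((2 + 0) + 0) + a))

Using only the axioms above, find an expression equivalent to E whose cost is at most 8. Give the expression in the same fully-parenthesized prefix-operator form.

(1) (2 + 0)  =[add_zero →]=  2    ⊢ (2 * ((2 + 0) + a))
(2) (2 * ((2 + 0) + a))  =[mul_comm →]=  (((2 + 0) + a) * 2)
(3) (2 + 0)  =[add_zero →]=  2    ⊢ cost 8, within 8

((2 + a) * 2)   [cost 8]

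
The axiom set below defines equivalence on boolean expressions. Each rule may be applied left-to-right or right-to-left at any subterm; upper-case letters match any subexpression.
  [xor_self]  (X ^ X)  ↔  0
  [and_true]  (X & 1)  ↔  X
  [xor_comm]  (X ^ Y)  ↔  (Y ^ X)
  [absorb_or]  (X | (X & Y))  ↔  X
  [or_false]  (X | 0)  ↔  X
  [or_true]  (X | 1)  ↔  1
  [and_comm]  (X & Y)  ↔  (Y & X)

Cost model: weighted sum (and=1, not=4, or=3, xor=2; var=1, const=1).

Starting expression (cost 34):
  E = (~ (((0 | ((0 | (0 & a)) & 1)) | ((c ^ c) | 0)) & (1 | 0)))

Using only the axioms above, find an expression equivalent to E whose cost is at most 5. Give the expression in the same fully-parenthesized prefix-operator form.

1. [absorb_or →] (0 | (0 & a))  →  0;  E = (~ (((0 | (0 & 1)) | ((c ^ c) | 0)) & (1 | 0)))
2. [or_false →] ((c ^ c) | 0)  →  (c ^ c);  E = (~ (((0 | (0 & 1)) | (c ^ c)) & (1 | 0)))
3. [or_false →] (1 | 0)  →  1;  E = (~ (((0 | (0 & 1)) | (c ^ c)) & 1))
4. [xor_self →] (c ^ c)  →  0;  E = (~ (((0 | (0 & 1)) | 0) & 1))
5. [absorb_or →] (0 | (0 & 1))  →  0;  E = (~ ((0 | 0) & 1))
6. [and_true →] ((0 | 0) & 1)  →  (0 | 0);  E = (~ (0 | 0))
7. [or_false →] (0 | 0)  →  0;  cost 5 ≤ 5, done

(~ 0)   [cost 5]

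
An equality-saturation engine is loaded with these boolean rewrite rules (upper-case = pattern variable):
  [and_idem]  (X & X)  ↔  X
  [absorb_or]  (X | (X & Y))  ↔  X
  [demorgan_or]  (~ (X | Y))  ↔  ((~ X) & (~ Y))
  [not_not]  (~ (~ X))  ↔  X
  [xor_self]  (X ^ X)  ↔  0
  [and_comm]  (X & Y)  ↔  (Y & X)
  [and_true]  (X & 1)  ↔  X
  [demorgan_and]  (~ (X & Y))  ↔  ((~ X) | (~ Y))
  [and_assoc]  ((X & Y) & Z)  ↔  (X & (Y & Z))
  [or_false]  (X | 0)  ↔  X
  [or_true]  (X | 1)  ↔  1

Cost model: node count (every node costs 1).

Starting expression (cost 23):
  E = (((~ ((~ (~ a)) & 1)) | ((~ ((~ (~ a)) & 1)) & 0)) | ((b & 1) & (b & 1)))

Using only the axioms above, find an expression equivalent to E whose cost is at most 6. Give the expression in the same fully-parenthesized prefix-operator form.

step 1: absorb_or (→) rewrites ((~ ((~ (~ a)) & 1)) | ((~ ((~ (~ a)) & 1)) & 0)) into (~ ((~ (~ a)) & 1)), now ((~ ((~ (~ a)) & 1)) | ((b & 1) & (b & 1)))
step 2: and_idem (→) rewrites ((b & 1) & (b & 1)) into (b & 1), now ((~ ((~ (~ a)) & 1)) | (b & 1))
step 3: and_true (→) rewrites ((~ (~ a)) & 1) into (~ (~ a)), now ((~ (~ (~ a))) | (b & 1))
step 4: not_not (→) rewrites (~ (~ a)) into a, reaching cost 6 (bound 6)

((~ a) | (b & 1))   [cost 6]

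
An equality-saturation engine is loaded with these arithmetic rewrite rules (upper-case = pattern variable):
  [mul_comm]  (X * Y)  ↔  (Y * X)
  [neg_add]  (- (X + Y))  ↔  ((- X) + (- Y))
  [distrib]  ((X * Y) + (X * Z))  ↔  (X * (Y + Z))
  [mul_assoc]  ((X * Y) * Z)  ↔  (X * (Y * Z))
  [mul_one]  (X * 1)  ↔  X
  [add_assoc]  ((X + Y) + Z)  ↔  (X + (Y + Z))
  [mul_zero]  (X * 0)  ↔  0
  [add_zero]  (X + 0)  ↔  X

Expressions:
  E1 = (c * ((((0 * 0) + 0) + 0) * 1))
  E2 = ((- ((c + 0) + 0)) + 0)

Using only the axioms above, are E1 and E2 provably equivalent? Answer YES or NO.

NO

All listed rules preserve value, hence provable equivalence implies equal values everywhere; look for a separating assignment.
c=1 gives E1 ↦ 0, E2 ↦ -1; values differ ⇒ not provably equivalent.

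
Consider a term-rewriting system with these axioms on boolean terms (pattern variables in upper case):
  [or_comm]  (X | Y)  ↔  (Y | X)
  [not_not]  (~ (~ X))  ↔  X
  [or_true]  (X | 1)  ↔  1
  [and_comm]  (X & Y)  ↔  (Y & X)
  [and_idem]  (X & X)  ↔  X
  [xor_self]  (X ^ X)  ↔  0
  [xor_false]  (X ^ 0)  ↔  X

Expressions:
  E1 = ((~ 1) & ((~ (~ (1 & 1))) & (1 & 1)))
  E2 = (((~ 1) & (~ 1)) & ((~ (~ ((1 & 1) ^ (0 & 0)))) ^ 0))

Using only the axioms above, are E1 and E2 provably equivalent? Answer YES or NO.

1. [not_not →] (~ (~ (1 & 1)))  →  (1 & 1);  E1 = ((~ 1) & ((1 & 1) & (1 & 1)))
2. [and_idem →] (1 & 1)  →  1;  E1 = ((~ 1) & ((1 & 1) & 1))
3. [and_idem →] (1 & 1)  →  1;  E1 = ((~ 1) & (1 & 1))
4. [and_idem ←] (~ 1)  →  ((~ 1) & (~ 1));  E1 = (((~ 1) & (~ 1)) & (1 & 1))
5. [xor_false ←] (1 & 1)  →  ((1 & 1) ^ 0);  E1 = (((~ 1) & (~ 1)) & ((1 & 1) ^ 0))
6. [and_idem ←] 0  →  (0 & 0);  E1 = (((~ 1) & (~ 1)) & ((1 & 1) ^ (0 & 0)))
7. [xor_false ←] ((1 & 1) ^ (0 & 0))  →  (((1 & 1) ^ (0 & 0)) ^ 0);  E1 = (((~ 1) & (~ 1)) & (((1 & 1) ^ (0 & 0)) ^ 0))
8. [not_not ←] ((1 & 1) ^ (0 & 0))  →  (~ (~ ((1 & 1) ^ (0 & 0))));  this is E2

YES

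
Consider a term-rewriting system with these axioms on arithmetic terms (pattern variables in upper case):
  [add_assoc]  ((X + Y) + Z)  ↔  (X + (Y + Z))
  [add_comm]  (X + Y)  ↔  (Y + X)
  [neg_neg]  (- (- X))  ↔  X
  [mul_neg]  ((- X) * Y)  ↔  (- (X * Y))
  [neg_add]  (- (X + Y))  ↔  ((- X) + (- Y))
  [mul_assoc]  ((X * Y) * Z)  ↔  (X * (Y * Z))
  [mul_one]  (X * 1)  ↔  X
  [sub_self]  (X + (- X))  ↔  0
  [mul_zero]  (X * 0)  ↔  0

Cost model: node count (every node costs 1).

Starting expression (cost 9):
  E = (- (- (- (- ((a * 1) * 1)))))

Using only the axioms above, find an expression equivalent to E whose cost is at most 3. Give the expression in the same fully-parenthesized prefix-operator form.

(- (- a))   [cost 3]

(1) (- (- ((a * 1) * 1)))  =[neg_neg →]=  ((a * 1) * 1)    ⊢ (- (- ((a * 1) * 1)))
(2) ((a * 1) * 1)  =[mul_one →]=  (a * 1)    ⊢ (- (- (a * 1)))
(3) (a * 1)  =[mul_one →]=  a    ⊢ cost 3, within 3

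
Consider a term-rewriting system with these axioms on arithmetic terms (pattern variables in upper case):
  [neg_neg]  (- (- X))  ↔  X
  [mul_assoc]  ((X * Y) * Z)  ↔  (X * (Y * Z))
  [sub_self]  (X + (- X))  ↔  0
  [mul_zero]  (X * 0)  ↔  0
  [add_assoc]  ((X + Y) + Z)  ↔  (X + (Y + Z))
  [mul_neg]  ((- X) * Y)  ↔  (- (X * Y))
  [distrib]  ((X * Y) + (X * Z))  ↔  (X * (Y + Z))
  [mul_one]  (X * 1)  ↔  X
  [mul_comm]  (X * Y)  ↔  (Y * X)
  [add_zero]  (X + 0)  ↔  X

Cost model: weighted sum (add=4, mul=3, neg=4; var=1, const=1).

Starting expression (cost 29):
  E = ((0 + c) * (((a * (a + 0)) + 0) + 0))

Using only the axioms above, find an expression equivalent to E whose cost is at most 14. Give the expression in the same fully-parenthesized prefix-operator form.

(1) (a + 0)  =[add_zero →]=  a    ⊢ ((0 + c) * (((a * a) + 0) + 0))
(2) (((a * a) + 0) + 0)  =[add_zero →]=  ((a * a) + 0)    ⊢ ((0 + c) * ((a * a) + 0))
(3) ((a * a) + 0)  =[add_zero →]=  (a * a)    ⊢ cost 14, within 14

((0 + c) * (a * a))   [cost 14]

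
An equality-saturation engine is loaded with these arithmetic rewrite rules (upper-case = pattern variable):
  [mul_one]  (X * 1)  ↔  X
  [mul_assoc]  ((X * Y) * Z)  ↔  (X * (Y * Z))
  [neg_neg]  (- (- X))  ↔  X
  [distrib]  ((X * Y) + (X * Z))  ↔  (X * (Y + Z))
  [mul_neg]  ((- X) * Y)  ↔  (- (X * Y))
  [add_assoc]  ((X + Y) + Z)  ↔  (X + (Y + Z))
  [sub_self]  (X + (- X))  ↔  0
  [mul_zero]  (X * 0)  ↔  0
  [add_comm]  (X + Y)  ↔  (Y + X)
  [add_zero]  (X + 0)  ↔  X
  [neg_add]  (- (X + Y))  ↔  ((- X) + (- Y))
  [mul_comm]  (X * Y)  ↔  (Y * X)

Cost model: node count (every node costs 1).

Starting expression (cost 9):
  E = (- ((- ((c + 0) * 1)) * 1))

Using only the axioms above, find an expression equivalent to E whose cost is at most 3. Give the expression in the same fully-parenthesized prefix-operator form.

1. [mul_one →] ((c + 0) * 1)  →  (c + 0);  E = (- ((- (c + 0)) * 1))
2. [mul_one →] ((- (c + 0)) * 1)  →  (- (c + 0));  E = (- (- (c + 0)))
3. [add_zero →] (c + 0)  →  c;  cost 3 ≤ 3, done

(- (- c))   [cost 3]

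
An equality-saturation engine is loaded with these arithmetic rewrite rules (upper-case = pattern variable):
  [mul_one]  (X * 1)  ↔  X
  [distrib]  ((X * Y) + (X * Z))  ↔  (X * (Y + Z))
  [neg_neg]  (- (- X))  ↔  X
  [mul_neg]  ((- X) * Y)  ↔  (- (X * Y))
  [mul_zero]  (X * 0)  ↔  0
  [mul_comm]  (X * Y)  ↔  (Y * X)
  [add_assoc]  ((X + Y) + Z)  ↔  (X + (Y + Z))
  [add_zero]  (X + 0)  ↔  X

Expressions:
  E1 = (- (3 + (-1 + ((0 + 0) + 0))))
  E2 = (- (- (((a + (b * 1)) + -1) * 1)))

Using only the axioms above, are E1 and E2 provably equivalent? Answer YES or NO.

NO

The axioms are sound identities: if E1 ↔* E2 then E1 and E2 evaluate identically under any assignment.
Under a=0, b=0: E1 evaluates to -2, E2 to -1. Distinct ⇒ no rewrite sequence connects them.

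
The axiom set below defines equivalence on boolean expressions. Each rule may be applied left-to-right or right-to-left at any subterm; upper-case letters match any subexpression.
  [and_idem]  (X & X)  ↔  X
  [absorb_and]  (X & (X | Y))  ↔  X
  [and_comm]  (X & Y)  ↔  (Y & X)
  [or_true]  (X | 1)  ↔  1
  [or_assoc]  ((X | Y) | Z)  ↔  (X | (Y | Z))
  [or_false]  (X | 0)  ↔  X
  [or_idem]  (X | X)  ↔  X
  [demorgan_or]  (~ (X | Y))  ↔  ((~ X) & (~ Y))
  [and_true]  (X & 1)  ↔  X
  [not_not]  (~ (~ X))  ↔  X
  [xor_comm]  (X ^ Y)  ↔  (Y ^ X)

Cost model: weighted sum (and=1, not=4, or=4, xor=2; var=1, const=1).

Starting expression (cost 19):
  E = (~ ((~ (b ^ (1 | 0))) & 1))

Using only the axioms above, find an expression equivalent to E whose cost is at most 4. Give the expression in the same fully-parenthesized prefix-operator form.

step 1: and_true (→) rewrites ((~ (b ^ (1 | 0))) & 1) into (~ (b ^ (1 | 0))), now (~ (~ (b ^ (1 | 0))))
step 2: or_false (→) rewrites (1 | 0) into 1, now (~ (~ (b ^ 1)))
step 3: xor_comm (→) rewrites (b ^ 1) into (1 ^ b), now (~ (~ (1 ^ b)))
step 4: not_not (→) rewrites (~ (~ (1 ^ b))) into (1 ^ b), reaching cost 4 (bound 4)

(1 ^ b)   [cost 4]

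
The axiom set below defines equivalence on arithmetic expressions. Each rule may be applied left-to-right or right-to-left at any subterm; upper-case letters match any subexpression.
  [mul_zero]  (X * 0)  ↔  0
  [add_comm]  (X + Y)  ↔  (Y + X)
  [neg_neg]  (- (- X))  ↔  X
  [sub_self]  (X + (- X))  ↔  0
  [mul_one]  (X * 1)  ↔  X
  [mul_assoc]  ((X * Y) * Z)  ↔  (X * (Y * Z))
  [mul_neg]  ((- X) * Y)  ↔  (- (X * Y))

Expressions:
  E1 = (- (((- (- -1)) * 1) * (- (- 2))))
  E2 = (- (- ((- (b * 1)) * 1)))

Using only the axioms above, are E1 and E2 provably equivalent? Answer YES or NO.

NO

The axioms are sound identities: if E1 ↔* E2 then E1 and E2 evaluate identically under any assignment.
Under b=0: E1 evaluates to 2, E2 to 0. Distinct ⇒ no rewrite sequence connects them.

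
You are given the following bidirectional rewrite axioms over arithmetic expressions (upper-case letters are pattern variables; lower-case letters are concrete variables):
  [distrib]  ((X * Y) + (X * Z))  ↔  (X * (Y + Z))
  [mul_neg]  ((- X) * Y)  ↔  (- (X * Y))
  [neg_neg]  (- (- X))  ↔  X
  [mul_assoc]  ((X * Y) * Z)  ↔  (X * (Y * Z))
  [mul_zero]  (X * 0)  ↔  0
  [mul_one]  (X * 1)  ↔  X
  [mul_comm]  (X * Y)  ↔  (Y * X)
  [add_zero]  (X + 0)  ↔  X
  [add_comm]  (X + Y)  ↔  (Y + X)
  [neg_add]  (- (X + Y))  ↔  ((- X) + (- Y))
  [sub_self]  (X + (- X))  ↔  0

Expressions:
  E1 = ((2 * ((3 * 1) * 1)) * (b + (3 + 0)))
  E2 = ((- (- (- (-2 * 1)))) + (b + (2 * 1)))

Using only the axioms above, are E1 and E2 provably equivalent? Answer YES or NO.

All listed rules preserve value, hence provable equivalence implies equal values everywhere; look for a separating assignment.
b=0 gives E1 ↦ 18, E2 ↦ 4; values differ ⇒ not provably equivalent.

NO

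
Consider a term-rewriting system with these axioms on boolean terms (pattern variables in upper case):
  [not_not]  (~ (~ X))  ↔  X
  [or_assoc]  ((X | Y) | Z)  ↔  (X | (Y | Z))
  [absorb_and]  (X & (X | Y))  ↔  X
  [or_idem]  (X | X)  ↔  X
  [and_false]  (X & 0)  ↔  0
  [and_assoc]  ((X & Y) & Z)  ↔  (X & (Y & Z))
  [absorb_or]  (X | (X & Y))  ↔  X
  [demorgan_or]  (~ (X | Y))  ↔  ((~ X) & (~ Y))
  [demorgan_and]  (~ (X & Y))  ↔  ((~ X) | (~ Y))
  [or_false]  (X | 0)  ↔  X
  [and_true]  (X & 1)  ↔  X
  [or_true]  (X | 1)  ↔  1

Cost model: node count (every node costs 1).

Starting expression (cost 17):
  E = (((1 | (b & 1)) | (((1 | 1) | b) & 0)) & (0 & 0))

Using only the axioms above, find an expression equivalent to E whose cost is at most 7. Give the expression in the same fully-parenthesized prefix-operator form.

((1 | b) & (0 & 0))   [cost 7]

step 1: and_true (→) rewrites (b & 1) into b, now (((1 | b) | (((1 | 1) | b) & 0)) & (0 & 0))
step 2: or_true (→) rewrites (1 | 1) into 1, now (((1 | b) | ((1 | b) & 0)) & (0 & 0))
step 3: absorb_or (→) rewrites ((1 | b) | ((1 | b) & 0)) into (1 | b), reaching cost 7 (bound 7)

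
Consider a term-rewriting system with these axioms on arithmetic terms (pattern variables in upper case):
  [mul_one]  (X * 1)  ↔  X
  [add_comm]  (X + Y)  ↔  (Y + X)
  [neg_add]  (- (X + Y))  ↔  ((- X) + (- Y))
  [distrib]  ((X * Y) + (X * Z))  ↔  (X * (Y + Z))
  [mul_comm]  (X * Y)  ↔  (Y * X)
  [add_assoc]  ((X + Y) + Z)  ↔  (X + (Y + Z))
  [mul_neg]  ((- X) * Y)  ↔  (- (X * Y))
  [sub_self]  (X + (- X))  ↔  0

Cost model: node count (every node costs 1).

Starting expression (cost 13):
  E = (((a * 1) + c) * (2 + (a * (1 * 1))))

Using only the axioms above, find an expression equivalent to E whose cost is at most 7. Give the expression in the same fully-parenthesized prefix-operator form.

1. [mul_one →] (a * 1)  →  a;  E = ((a + c) * (2 + (a * (1 * 1))))
2. [mul_one →] (1 * 1)  →  1;  E = ((a + c) * (2 + (a * 1)))
3. [mul_one →] (a * 1)  →  a;  cost 7 ≤ 7, done

((a + c) * (2 + a))   [cost 7]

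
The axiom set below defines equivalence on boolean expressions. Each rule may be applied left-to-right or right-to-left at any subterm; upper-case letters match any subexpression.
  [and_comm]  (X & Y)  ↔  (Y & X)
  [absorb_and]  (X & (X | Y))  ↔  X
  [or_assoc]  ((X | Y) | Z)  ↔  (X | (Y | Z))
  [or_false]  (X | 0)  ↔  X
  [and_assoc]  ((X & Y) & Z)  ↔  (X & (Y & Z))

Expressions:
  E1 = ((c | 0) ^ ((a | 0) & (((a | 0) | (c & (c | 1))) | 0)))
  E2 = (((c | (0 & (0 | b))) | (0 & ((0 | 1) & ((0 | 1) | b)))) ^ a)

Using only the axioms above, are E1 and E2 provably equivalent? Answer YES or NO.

1. [absorb_and →] (c & (c | 1))  →  c;  E1 = ((c | 0) ^ ((a | 0) & (((a | 0) | c) | 0)))
2. [or_false →] (c | 0)  →  c;  E1 = (c ^ ((a | 0) & (((a | 0) | c) | 0)))
3. [or_false →] (a | 0)  →  a;  E1 = (c ^ (a & (((a | 0) | c) | 0)))
4. [or_false →] (a | 0)  →  a;  E1 = (c ^ (a & ((a | c) | 0)))
5. [or_false →] ((a | c) | 0)  →  (a | c);  E1 = (c ^ (a & (a | c)))
6. [absorb_and →] (a & (a | c))  →  a;  E1 = (c ^ a)
7. [or_false ←] c  →  (c | 0);  E1 = ((c | 0) ^ a)
8. [or_false ←] (c | 0)  →  ((c | 0) | 0);  E1 = (((c | 0) | 0) ^ a)
9. [absorb_and ←] 0  →  (0 & (0 | b));  E1 = (((c | (0 & (0 | b))) | 0) ^ a)
10. [absorb_and ←] 0  →  (0 & (0 | 1));  E1 = (((c | (0 & (0 | b))) | (0 & (0 | 1))) ^ a)
11. [absorb_and ←] (0 | 1)  →  ((0 | 1) & ((0 | 1) | b));  this is E2

YES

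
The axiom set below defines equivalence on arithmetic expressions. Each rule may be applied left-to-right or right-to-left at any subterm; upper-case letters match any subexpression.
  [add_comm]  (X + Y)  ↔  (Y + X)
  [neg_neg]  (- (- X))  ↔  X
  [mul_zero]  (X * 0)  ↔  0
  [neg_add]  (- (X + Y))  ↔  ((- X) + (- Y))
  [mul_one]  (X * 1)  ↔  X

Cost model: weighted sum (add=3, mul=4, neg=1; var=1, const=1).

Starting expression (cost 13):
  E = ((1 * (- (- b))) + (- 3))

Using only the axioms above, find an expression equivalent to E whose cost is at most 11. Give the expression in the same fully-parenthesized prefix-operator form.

((1 * b) + (- 3))   [cost 11]

step 1: neg_neg (→) rewrites (- (- b)) into b, reaching cost 11 (bound 11)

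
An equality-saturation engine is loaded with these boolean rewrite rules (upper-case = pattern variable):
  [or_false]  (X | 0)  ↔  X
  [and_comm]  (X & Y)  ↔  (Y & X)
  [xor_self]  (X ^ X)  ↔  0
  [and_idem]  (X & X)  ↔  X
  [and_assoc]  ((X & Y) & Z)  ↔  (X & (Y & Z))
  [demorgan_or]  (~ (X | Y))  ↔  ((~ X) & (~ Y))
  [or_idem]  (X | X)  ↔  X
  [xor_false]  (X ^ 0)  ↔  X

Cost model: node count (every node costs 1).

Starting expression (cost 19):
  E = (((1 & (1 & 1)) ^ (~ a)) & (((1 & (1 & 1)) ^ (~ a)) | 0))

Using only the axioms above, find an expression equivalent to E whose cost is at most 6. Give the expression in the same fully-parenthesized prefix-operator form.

((1 & 1) ^ (~ a))   [cost 6]

(1) (((1 & (1 & 1)) ^ (~ a)) | 0)  =[or_false →]=  ((1 & (1 & 1)) ^ (~ a))    ⊢ (((1 & (1 & 1)) ^ (~ a)) & ((1 & (1 & 1)) ^ (~ a)))
(2) (((1 & (1 & 1)) ^ (~ a)) & ((1 & (1 & 1)) ^ (~ a)))  =[and_idem →]=  ((1 & (1 & 1)) ^ (~ a))
(3) (1 & 1)  =[and_idem →]=  1    ⊢ cost 6, within 6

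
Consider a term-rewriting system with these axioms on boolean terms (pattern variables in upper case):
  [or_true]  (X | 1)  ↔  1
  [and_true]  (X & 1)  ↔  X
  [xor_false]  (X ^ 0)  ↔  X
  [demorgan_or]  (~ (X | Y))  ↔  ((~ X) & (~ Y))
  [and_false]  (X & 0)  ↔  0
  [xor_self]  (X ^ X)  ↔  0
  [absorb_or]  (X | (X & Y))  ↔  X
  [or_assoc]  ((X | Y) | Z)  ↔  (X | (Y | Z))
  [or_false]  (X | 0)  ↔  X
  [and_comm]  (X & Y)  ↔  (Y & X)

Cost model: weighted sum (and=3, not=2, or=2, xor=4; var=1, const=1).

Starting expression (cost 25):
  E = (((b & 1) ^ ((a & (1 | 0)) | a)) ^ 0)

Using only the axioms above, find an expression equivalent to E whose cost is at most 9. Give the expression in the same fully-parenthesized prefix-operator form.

(b ^ (a | a))   [cost 9]

1. [xor_false →] (((b & 1) ^ ((a & (1 | 0)) | a)) ^ 0)  →  ((b & 1) ^ ((a & (1 | 0)) | a))
2. [and_true →] (b & 1)  →  b;  E = (b ^ ((a & (1 | 0)) | a))
3. [or_false →] (1 | 0)  →  1;  E = (b ^ ((a & 1) | a))
4. [and_true →] (a & 1)  →  a;  cost 9 ≤ 9, done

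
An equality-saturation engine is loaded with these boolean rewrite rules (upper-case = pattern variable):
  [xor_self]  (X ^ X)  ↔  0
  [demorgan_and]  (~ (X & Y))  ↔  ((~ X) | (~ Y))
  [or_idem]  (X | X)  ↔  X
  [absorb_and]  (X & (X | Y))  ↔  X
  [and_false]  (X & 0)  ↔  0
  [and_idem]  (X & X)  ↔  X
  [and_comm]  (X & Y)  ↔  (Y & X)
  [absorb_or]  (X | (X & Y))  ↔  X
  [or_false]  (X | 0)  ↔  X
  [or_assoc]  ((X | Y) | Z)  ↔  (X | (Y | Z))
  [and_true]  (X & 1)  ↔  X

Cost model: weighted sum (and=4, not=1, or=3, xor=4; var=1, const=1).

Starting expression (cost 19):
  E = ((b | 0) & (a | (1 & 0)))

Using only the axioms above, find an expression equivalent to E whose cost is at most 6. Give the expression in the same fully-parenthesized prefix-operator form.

step 1: or_false (→) rewrites (b | 0) into b, now (b & (a | (1 & 0)))
step 2: and_false (→) rewrites (1 & 0) into 0, now (b & (a | 0))
step 3: or_false (→) rewrites (a | 0) into a, reaching cost 6 (bound 6)

(b & a)   [cost 6]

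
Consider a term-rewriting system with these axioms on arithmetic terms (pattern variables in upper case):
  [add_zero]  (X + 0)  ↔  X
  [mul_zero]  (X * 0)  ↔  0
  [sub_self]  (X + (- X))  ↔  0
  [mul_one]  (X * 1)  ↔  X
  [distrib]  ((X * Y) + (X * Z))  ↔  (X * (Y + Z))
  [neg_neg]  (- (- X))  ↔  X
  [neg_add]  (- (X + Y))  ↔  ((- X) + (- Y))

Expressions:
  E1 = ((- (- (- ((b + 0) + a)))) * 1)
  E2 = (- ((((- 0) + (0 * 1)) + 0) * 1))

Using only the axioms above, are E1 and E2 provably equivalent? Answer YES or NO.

Every axiom is a valid identity, so a rewrite proof would force E1 and E2 to agree under every assignment.
At a=0, b=1: E1 = -1 but E2 = 0; they differ, so no derivation exists.

NO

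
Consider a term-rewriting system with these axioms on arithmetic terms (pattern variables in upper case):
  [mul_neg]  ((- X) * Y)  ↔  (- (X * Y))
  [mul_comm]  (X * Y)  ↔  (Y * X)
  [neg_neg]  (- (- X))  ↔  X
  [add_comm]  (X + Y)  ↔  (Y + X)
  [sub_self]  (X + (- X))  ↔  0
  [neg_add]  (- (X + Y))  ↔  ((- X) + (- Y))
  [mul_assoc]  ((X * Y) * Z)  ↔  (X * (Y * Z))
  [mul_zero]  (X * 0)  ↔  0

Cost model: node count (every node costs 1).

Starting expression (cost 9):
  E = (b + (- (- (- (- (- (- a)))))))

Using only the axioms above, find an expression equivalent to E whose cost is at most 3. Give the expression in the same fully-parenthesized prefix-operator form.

(b + a)   [cost 3]

step 1: neg_neg (→) rewrites (- (- (- a))) into (- a), now (b + (- (- (- (- a)))))
step 2: neg_neg (→) rewrites (- (- a)) into a, now (b + (- (- a)))
step 3: neg_neg (→) rewrites (- (- a)) into a, reaching cost 3 (bound 3)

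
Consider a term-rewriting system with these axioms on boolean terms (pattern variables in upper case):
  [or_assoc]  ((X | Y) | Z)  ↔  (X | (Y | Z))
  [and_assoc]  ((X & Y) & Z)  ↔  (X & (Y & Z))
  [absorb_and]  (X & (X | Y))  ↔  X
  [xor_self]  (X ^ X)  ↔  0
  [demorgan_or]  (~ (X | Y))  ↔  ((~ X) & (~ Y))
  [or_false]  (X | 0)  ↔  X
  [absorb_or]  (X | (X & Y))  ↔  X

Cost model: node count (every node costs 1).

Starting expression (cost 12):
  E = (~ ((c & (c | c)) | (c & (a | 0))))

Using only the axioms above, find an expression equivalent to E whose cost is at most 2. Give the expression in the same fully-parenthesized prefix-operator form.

(~ c)   [cost 2]

(1) (c & (c | c))  =[absorb_and →]=  c    ⊢ (~ (c | (c & (a | 0))))
(2) (a | 0)  =[or_false →]=  a    ⊢ (~ (c | (c & a)))
(3) (c | (c & a))  =[absorb_or →]=  c    ⊢ cost 2, within 2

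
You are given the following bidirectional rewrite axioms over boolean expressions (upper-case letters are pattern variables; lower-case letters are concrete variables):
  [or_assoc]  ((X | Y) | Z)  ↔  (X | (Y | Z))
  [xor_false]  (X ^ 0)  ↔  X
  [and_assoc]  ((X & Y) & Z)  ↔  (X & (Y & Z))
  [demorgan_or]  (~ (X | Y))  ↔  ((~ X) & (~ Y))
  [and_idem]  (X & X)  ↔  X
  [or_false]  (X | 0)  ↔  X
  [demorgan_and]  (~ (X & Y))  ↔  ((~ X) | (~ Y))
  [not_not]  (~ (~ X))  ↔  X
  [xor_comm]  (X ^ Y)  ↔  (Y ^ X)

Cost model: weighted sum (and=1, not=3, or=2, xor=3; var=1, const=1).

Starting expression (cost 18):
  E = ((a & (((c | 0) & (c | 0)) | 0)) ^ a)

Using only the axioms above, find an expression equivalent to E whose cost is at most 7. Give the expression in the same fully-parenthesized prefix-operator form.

((a & c) ^ a)   [cost 7]

step 1: and_idem (→) rewrites ((c | 0) & (c | 0)) into (c | 0), now ((a & ((c | 0) | 0)) ^ a)
step 2: or_false (→) rewrites (c | 0) into c, now ((a & (c | 0)) ^ a)
step 3: or_false (→) rewrites (c | 0) into c, reaching cost 7 (bound 7)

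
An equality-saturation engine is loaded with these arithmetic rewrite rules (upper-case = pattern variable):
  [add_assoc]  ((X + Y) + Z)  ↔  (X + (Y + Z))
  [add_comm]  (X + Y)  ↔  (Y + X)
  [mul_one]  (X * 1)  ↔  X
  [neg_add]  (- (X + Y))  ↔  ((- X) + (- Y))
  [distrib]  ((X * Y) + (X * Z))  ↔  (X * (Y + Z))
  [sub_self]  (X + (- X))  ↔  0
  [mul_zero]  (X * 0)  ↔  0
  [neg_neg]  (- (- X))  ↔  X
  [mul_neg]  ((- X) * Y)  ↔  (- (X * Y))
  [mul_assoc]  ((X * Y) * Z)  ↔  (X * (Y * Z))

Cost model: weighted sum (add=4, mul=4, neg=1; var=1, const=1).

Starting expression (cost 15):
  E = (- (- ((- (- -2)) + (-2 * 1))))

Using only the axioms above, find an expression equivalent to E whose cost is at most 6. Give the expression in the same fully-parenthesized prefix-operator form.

(-2 + -2)   [cost 6]

step 1: neg_neg (→) rewrites (- (- -2)) into -2, now (- (- (-2 + (-2 * 1))))
step 2: neg_neg (→) rewrites (- (- (-2 + (-2 * 1)))) into (-2 + (-2 * 1))
step 3: mul_one (→) rewrites (-2 * 1) into -2, reaching cost 6 (bound 6)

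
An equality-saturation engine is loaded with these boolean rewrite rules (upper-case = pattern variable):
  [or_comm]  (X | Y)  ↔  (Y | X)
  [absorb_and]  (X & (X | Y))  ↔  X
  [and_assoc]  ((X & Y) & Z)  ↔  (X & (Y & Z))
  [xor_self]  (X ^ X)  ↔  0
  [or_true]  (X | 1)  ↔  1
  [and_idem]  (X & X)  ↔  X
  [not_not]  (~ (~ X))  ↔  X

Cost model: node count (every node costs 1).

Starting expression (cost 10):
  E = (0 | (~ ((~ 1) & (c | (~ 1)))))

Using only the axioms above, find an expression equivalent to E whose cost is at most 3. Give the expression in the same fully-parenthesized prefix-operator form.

(0 | 1)   [cost 3]

(1) (c | (~ 1))  =[or_comm →]=  ((~ 1) | c)    ⊢ (0 | (~ ((~ 1) & ((~ 1) | c))))
(2) ((~ 1) & ((~ 1) | c))  =[absorb_and →]=  (~ 1)    ⊢ (0 | (~ (~ 1)))
(3) (~ (~ 1))  =[not_not →]=  1    ⊢ cost 3, within 3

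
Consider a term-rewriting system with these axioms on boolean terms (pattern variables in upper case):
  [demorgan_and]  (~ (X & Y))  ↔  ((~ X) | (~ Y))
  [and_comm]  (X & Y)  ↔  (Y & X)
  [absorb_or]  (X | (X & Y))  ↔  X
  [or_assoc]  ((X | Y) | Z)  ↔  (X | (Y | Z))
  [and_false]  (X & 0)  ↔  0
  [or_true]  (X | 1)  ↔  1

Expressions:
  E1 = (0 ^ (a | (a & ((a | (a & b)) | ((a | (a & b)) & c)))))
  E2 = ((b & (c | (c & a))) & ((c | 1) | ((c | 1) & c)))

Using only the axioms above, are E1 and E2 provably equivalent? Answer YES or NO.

NO

Every axiom is a valid identity, so a rewrite proof would force E1 and E2 to agree under every assignment.
At a=0, b=1, c=1: E1 = 0 but E2 = 1; they differ, so no derivation exists.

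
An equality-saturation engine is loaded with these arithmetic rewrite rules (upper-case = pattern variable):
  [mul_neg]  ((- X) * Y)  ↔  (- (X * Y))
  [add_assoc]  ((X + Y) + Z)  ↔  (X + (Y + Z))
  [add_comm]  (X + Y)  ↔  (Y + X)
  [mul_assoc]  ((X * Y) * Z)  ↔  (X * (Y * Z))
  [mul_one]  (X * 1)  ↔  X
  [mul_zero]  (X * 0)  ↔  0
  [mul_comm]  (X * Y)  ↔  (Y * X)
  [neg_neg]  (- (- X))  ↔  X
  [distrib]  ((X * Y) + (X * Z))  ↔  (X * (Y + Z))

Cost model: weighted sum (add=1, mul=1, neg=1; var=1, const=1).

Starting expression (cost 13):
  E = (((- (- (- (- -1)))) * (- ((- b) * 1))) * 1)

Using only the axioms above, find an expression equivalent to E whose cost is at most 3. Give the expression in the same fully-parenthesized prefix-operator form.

1. [neg_neg →] (- (- -1))  →  -1;  E = (((- (- -1)) * (- ((- b) * 1))) * 1)
2. [mul_one →] ((- b) * 1)  →  (- b);  E = (((- (- -1)) * (- (- b))) * 1)
3. [mul_one →] (((- (- -1)) * (- (- b))) * 1)  →  ((- (- -1)) * (- (- b)))
4. [neg_neg →] (- (- b))  →  b;  E = ((- (- -1)) * b)
5. [neg_neg →] (- (- -1))  →  -1;  cost 3 ≤ 3, done

(-1 * b)   [cost 3]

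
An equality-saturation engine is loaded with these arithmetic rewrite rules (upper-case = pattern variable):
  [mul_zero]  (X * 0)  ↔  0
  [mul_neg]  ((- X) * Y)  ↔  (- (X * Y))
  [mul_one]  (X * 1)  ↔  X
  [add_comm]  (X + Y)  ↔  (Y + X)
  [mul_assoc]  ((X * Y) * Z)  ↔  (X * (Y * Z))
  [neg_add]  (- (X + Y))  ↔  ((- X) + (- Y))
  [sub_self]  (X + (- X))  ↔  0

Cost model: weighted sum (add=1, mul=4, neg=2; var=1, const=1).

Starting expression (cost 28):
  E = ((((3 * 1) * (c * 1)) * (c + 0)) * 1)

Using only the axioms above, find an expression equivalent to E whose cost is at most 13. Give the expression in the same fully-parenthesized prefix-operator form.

((3 * c) * (c + 0))   [cost 13]

step 1: mul_one (→) rewrites (c * 1) into c, now ((((3 * 1) * c) * (c + 0)) * 1)
step 2: mul_one (→) rewrites ((((3 * 1) * c) * (c + 0)) * 1) into (((3 * 1) * c) * (c + 0))
step 3: mul_one (→) rewrites (3 * 1) into 3, reaching cost 13 (bound 13)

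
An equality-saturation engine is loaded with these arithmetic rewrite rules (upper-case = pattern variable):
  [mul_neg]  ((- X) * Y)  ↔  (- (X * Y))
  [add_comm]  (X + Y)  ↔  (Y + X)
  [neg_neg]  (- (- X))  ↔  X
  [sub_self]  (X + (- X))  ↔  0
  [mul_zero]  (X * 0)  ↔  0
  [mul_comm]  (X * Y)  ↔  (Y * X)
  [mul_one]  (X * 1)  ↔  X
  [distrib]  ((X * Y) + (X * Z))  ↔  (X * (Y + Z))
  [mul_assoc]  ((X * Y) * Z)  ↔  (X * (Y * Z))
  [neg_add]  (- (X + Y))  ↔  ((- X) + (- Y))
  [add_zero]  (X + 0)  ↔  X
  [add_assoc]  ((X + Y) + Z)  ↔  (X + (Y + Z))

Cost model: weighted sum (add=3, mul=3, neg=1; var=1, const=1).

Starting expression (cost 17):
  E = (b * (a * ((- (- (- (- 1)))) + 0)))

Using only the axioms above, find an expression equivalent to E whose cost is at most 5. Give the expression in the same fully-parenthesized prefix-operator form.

(b * a)   [cost 5]

1. [neg_neg →] (- (- 1))  →  1;  E = (b * (a * ((- (- 1)) + 0)))
2. [neg_neg →] (- (- 1))  →  1;  E = (b * (a * (1 + 0)))
3. [add_zero →] (1 + 0)  →  1;  E = (b * (a * 1))
4. [mul_one →] (a * 1)  →  a;  cost 5 ≤ 5, done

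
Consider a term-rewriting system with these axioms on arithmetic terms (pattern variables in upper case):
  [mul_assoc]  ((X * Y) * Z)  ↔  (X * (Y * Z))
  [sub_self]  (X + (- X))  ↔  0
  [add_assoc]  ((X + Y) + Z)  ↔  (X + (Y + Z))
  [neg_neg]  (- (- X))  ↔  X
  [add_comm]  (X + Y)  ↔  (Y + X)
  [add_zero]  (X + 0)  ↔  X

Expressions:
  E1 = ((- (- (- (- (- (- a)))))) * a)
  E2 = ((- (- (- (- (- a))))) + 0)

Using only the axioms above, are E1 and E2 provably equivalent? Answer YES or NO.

The axioms are sound identities: if E1 ↔* E2 then E1 and E2 evaluate identically under any assignment.
Under a=1: E1 evaluates to 1, E2 to -1. Distinct ⇒ no rewrite sequence connects them.

NO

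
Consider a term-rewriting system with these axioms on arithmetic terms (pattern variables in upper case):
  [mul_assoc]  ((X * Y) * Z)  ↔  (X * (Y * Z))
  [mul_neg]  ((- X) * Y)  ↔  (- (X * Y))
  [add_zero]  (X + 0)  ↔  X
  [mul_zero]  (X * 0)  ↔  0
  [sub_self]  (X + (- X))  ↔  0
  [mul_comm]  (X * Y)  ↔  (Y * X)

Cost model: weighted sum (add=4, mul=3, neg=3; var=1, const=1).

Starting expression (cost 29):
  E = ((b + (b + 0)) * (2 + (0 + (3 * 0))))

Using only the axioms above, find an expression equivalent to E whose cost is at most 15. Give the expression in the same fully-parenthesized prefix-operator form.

(1) (b + 0)  =[add_zero →]=  b    ⊢ ((b + b) * (2 + (0 + (3 * 0))))
(2) (3 * 0)  =[mul_zero →]=  0    ⊢ ((b + b) * (2 + (0 + 0)))
(3) (0 + 0)  =[add_zero →]=  0    ⊢ cost 15, within 15

((b + b) * (2 + 0))   [cost 15]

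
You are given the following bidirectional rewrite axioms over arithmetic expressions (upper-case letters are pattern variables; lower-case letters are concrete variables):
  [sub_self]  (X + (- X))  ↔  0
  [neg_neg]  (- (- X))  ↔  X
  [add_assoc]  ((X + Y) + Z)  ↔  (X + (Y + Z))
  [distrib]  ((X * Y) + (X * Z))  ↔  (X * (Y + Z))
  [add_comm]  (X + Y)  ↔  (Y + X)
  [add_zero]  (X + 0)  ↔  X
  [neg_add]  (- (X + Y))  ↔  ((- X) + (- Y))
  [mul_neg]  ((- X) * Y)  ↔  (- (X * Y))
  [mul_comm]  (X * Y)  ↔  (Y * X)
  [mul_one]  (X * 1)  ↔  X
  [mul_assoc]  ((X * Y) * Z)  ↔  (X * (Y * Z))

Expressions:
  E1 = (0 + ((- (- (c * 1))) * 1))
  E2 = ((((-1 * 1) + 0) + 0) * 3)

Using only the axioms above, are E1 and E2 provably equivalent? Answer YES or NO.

NO

All listed rules preserve value, hence provable equivalence implies equal values everywhere; look for a separating assignment.
c=0 gives E1 ↦ 0, E2 ↦ -3; values differ ⇒ not provably equivalent.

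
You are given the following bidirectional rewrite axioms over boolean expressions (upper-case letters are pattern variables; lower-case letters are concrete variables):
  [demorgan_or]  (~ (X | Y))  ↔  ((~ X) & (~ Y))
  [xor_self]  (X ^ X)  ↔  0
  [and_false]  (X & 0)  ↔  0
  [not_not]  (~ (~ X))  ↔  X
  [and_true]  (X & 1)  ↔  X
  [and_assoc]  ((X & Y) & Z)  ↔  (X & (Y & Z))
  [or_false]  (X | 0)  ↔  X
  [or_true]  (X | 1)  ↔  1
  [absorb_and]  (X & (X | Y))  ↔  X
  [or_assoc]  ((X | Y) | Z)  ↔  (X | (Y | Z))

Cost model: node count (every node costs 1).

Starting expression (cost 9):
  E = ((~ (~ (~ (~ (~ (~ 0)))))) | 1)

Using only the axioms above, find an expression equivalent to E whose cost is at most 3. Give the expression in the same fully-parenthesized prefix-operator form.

(0 | 1)   [cost 3]

1. [not_not →] (~ (~ (~ 0)))  →  (~ 0);  E = ((~ (~ (~ (~ 0)))) | 1)
2. [not_not →] (~ (~ (~ (~ 0))))  →  (~ (~ 0));  E = ((~ (~ 0)) | 1)
3. [not_not →] (~ (~ 0))  →  0;  cost 3 ≤ 3, done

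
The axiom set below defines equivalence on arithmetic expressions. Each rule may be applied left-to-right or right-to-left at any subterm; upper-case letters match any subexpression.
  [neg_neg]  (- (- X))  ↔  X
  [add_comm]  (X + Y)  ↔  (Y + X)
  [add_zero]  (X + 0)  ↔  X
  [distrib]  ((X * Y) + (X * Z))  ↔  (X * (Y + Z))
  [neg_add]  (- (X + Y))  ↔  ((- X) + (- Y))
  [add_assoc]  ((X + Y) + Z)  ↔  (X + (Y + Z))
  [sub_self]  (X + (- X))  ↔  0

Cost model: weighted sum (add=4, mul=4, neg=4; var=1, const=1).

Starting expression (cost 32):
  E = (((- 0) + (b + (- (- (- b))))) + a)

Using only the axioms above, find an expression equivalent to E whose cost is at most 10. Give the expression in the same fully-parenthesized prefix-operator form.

((- 0) + a)   [cost 10]

(1) (- (- b))  =[neg_neg →]=  b    ⊢ (((- 0) + (b + (- b))) + a)
(2) (b + (- b))  =[sub_self →]=  0    ⊢ (((- 0) + 0) + a)
(3) ((- 0) + 0)  =[add_zero →]=  (- 0)    ⊢ cost 10, within 10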